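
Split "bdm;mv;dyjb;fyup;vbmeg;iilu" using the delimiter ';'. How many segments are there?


Input string: 'bdm;mv;dyjb;fyup;vbmeg;iilu'
Delimiter: ';'
Split result: 'bdm', 'mv', 'dyjb', 'fyup', 'vbmeg', 'iilu'
Number of parts: 6


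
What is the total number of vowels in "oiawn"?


Input string: 'oiawn'
Operation: count vowels (a, e, i, o, u)
Scan: s[0]='o' (vowel), s[1]='i' (vowel), s[2]='a' (vowel), s[3]='w', s[4]='n'
Vowels found: 3
Result: 3


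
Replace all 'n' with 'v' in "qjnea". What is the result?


Input string: 'qjnea'
Operation: replace 'n' with 'v'
Positions of 'n': 2
After replacement: qjvea


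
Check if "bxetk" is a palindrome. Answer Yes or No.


Input string: 'bxetk'
Reversed: 'ktexb'
Compare pairs: s[0]='b' vs s[4]='k' (mismatch), s[1]='x' vs s[3]='t' (mismatch)
Palindrome: No


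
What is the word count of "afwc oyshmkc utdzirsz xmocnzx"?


Input string: 'afwc oyshmkc utdzirsz xmocnzx'
Operation: split by spaces
Words found: 'afwc', 'oyshmkc', 'utdzirsz', 'xmocnzx'
Word count: 4


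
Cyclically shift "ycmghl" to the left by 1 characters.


Input: 'ycmghl', shift = 1
Operation: split at index 1 and swap parts
Front part s[0:1] = 'y'
Back part s[1:] = 'cmghl'
Rotated = back + front = 'cmghl' + 'y'
Result: cmghly


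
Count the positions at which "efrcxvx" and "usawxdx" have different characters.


String 1: 'efrcxvx'
String 2: 'usawxdx'
Compare each position: pos 0: 'e'!='u', pos 1: 'f'!='s', pos 2: 'r'!='a', pos 3: 'c'!='w', pos 4: 'x'=='x', pos 5: 'v'!='d', pos 6: 'x'=='x'
Differing positions: 5
Hamming distance: 5


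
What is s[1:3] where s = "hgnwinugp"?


Input string: 'hgnwinugp'
Operation: slice [1:3]
Extract characters: s[1]='g', s[2]='n'
Result: gn


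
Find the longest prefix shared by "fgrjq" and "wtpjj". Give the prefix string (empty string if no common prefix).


String 1: 'fgrjq'
String 2: 'wtpjj'
Compare position by position:
pos 0: 'f' vs 'w' differ -> stop
Longest common prefix: "" (length 0)


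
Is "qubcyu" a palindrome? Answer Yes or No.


Input string: 'qubcyu'
Reversed: 'uycbuq'
Compare pairs: s[0]='q' vs s[5]='u' (mismatch), s[1]='u' vs s[4]='y' (mismatch), s[2]='b' vs s[3]='c' (mismatch)
Palindrome: No


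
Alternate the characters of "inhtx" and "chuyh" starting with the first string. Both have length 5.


String 1: 'inhtx'
String 2: 'chuyh'
Operation: alternate characters
Pairs: 'i'+'c', 'n'+'h', 'h'+'u', 't'+'y', 'x'+'h'
Result: icnhhutyxh


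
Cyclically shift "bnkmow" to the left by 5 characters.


Input: 'bnkmow', shift = 5
Operation: split at index 5 and swap parts
Front part s[0:5] = 'bnkmo'
Back part s[5:] = 'w'
Rotated = back + front = 'w' + 'bnkmo'
Result: wbnkmo


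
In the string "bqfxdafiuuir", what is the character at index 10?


Input string: 'bqfxdafiuuir'
Operation: get character at index 10
Index mapping: s[0]='b', s[1]='q', s[2]='f', s[3]='x', s[4]='d', s[5]='a', s[6]='f', s[7]='i', s[8]='u', s[9]='u', s[10]='i'
Result: 'i'


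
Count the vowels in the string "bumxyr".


Input string: 'bumxyr'
Operation: count vowels (a, e, i, o, u)
Scan: s[0]='b', s[1]='u' (vowel), s[2]='m', s[3]='x', s[4]='y', s[5]='r'
Vowels found: 1
Result: 1


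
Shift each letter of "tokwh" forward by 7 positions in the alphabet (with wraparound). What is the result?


Input: 'tokwh', shift = 7
Operation: for each letter, (position + 7) mod 26
Mapping: 't'(19+7=26, 26 mod 26=0)->'a', 'o'(14+7=21)->'v', 'k'(10+7=17)->'r', 'w'(22+7=29, 29 mod 26=3)->'d', 'h'(7+7=14)->'o'
Result: avrdo


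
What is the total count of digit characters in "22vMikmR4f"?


Input string: '22vMikmR4f'
Operation: count digit characters (0-9)
Scan: '2'(digit), '2'(digit), 'v', 'M', 'i', 'k', 'm', 'R', '4'(digit), 'f'
Digits found: 3
Result: 3


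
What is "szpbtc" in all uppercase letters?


Input string: 'szpbtc'
Operation: convert each letter to uppercase
Mapping: 's'->'S', 'z'->'Z', 'p'->'P', 'b'->'B', 't'->'T', 'c'->'C'
Result: SZPBTC


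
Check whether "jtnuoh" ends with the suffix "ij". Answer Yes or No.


Input string: 'jtnuoh'
Suffix to check: 'ij'
Last 2 characters of input: 'oh'
Match: False
Result: No


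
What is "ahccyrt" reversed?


Input string: 'ahccyrt'
Operation: reverse character order
Original order: 'a' -> 'h' -> 'c' -> 'c' -> 'y' -> 'r' -> 't'
Reversed order: 't' -> 'r' -> 'y' -> 'c' -> 'c' -> 'h' -> 'a'
Result: tryccha


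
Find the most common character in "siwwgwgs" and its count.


Input: 'siwwgwgs'
Operation: tally each character
Counts: 'g':2, 'i':1, 's':2, 'w':3
Maximum: 'w' appears 3 times


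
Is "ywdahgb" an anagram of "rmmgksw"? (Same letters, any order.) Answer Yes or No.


String 1: 'rmmgksw' -> sorted: 'gkmmrsw'
String 2: 'ywdahgb' -> sorted: 'abdghwy'
Compare sorted forms: 'gkmmrsw' != 'abdghwy'
Anagram: No


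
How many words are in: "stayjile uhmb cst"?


Input string: 'stayjile uhmb cst'
Operation: split by spaces
Words found: 'stayjile', 'uhmb', 'cst'
Word count: 3


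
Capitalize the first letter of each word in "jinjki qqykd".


Input string: 'jinjki qqykd'
Operation: capitalize first letter of each word
Word transformations: 'jinjki'->'Jinjki', 'qqykd'->'Qqykd'
Result: Jinjki Qqykd


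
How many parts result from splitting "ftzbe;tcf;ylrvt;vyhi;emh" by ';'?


Input string: 'ftzbe;tcf;ylrvt;vyhi;emh'
Delimiter: ';'
Split result: 'ftzbe', 'tcf', 'ylrvt', 'vyhi', 'emh'
Number of parts: 5


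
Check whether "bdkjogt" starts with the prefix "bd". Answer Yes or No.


Input string: 'bdkjogt'
Prefix to check: 'bd'
First 2 characters of input: 'bd'
Match: True
Result: Yes


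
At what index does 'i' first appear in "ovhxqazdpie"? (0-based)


Input string: 'ovhxqazdpie'
Target: 'i'
Scanning left to right: s[0]='o', s[1]='v', s[2]='h', s[3]='x', s[4]='q', s[5]='a', s[6]='z', s[7]='d', s[8]='p', s[9]='i'
First match at index: 9


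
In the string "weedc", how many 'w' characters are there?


Input string: 'weedc'
Target character: 'w'
Scan each position: s[0]='w'
Matches found at indices: 0
Total: 1


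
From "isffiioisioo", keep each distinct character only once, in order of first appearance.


Input: 'isffiioisioo'
Operation: keep first occurrence of each character
Scan: s[0]='i' new -> keep; s[1]='s' new -> keep; s[2]='f' new -> keep; s[3]='f' seen -> skip; s[4]='i' seen -> skip; s[5]='i' seen -> skip; s[6]='o' new -> keep; s[7]='i' seen -> skip; s[8]='s' seen -> skip; s[9]='i' seen -> skip; s[10]='o' seen -> skip; s[11]='o' seen -> skip
Result: isfo


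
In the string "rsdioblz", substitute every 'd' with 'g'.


Input string: 'rsdioblz'
Operation: replace 'd' with 'g'
Positions of 'd': 2
After replacement: rsgioblz


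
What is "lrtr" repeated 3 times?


Input string: 'lrtr'
Operation: repeat 3 times
Concatenation: 'lrtr' + 'lrtr' + 'lrtr'
Result: lrtrlrtrlrtr


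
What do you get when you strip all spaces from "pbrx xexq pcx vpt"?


Input string: 'pbrx xexq pcx vpt'
Operation: remove all spaces
Words: 'pbrx', 'xexq', 'pcx', 'vpt'
Join without spaces: pbrxxexqpcxvpt


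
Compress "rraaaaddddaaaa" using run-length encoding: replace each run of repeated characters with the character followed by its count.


Input: 'rraaaaddddaaaa'
Operation: identify consecutive runs
Runs: 'rr' -> r2, 'aaaa' -> a4, 'dddd' -> d4, 'aaaa' -> a4
Encoded: r2a4d4a4


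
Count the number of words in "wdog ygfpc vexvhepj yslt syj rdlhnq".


Input string: 'wdog ygfpc vexvhepj yslt syj rdlhnq'
Operation: split by spaces
Words found: 'wdog', 'ygfpc', 'vexvhepj', 'yslt', 'syj', 'rdlhnq'
Word count: 6


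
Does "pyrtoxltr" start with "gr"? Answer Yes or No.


Input string: 'pyrtoxltr'
Prefix to check: 'gr'
First 2 characters of input: 'py'
Match: False
Result: No


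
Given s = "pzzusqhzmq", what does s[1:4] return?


Input string: 'pzzusqhzmq'
Operation: slice [1:4]
Extract characters: s[1]='z', s[2]='z', s[3]='u'
Result: zzu


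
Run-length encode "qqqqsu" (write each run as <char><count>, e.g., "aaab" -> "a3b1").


Input: 'qqqqsu'
Operation: identify consecutive runs
Runs: 'qqqq' -> q4, 's' -> s1, 'u' -> u1
Encoded: q4s1u1


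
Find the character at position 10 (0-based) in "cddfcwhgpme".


Input string: 'cddfcwhgpme'
Operation: get character at index 10
Index mapping: s[0]='c', s[1]='d', s[2]='d', s[3]='f', s[4]='c', s[5]='w', s[6]='h', s[7]='g', s[8]='p', s[9]='m', s[10]='e'
Result: 'e'


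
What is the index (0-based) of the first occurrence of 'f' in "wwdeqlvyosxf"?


Input string: 'wwdeqlvyosxf'
Target: 'f'
Scanning left to right: s[0]='w', s[1]='w', s[2]='d', s[3]='e', s[4]='q', s[5]='l', s[6]='v', s[7]='y', s[8]='o', s[9]='s', s[10]='x', s[11]='f'
First match at index: 11


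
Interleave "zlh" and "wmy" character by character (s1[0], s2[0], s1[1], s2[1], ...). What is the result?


String 1: 'zlh'
String 2: 'wmy'
Operation: alternate characters
Pairs: 'z'+'w', 'l'+'m', 'h'+'y'
Result: zwlmhy


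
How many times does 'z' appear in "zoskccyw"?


Input string: 'zoskccyw'
Target character: 'z'
Scan each position: s[0]='z'
Matches found at indices: 0
Total: 1


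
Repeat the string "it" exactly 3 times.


Input string: 'it'
Operation: repeat 3 times
Concatenation: 'it' + 'it' + 'it'
Result: ititit


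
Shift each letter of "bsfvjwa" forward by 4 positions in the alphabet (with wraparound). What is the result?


Input: 'bsfvjwa', shift = 4
Operation: for each letter, (position + 4) mod 26
Mapping: 'b'(1+4=5)->'f', 's'(18+4=22)->'w', 'f'(5+4=9)->'j', 'v'(21+4=25)->'z', 'j'(9+4=13)->'n', 'w'(22+4=26, 26 mod 26=0)->'a', 'a'(0+4=4)->'e'
Result: fwjznae


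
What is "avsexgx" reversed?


Input string: 'avsexgx'
Operation: reverse character order
Original order: 'a' -> 'v' -> 's' -> 'e' -> 'x' -> 'g' -> 'x'
Reversed order: 'x' -> 'g' -> 'x' -> 'e' -> 's' -> 'v' -> 'a'
Result: xgxesva


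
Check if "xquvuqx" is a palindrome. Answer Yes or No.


Input string: 'xquvuqx'
Reversed: 'xquvuqx'
Compare pairs: s[0]='x' vs s[6]='x' (match), s[1]='q' vs s[5]='q' (match), s[2]='u' vs s[4]='u' (match)
Palindrome: Yes


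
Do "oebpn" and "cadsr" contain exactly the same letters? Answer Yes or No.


String 1: 'oebpn' -> sorted: 'benop'
String 2: 'cadsr' -> sorted: 'acdrs'
Compare sorted forms: 'benop' != 'acdrs'
Anagram: No


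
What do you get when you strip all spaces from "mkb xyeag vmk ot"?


Input string: 'mkb xyeag vmk ot'
Operation: remove all spaces
Words: 'mkb', 'xyeag', 'vmk', 'ot'
Join without spaces: mkbxyeagvmkot


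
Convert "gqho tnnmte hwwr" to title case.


Input string: 'gqho tnnmte hwwr'
Operation: capitalize first letter of each word
Word transformations: 'gqho'->'Gqho', 'tnnmte'->'Tnnmte', 'hwwr'->'Hwwr'
Result: Gqho Tnnmte Hwwr


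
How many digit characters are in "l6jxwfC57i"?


Input string: 'l6jxwfC57i'
Operation: count digit characters (0-9)
Scan: 'l', '6'(digit), 'j', 'x', 'w', 'f', 'C', '5'(digit), '7'(digit), 'i'
Digits found: 3
Result: 3


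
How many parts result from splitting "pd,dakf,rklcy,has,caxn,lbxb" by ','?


Input string: 'pd,dakf,rklcy,has,caxn,lbxb'
Delimiter: ','
Split result: 'pd', 'dakf', 'rklcy', 'has', 'caxn', 'lbxb'
Number of parts: 6


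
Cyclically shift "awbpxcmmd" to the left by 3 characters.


Input: 'awbpxcmmd', shift = 3
Operation: split at index 3 and swap parts
Front part s[0:3] = 'awb'
Back part s[3:] = 'pxcmmd'
Rotated = back + front = 'pxcmmd' + 'awb'
Result: pxcmmdawb


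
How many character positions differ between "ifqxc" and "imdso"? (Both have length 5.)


String 1: 'ifqxc'
String 2: 'imdso'
Compare each position: pos 0: 'i'=='i', pos 1: 'f'!='m', pos 2: 'q'!='d', pos 3: 'x'!='s', pos 4: 'c'!='o'
Differing positions: 4
Hamming distance: 4


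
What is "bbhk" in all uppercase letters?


Input string: 'bbhk'
Operation: convert each letter to uppercase
Mapping: 'b'->'B', 'b'->'B', 'h'->'H', 'k'->'K'
Result: BBHK


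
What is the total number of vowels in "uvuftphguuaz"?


Input string: 'uvuftphguuaz'
Operation: count vowels (a, e, i, o, u)
Scan: s[0]='u' (vowel), s[1]='v', s[2]='u' (vowel), s[3]='f', s[4]='t', s[5]='p', s[6]='h', s[7]='g', s[8]='u' (vowel), s[9]='u' (vowel), s[10]='a' (vowel), s[11]='z'
Vowels found: 5
Result: 5


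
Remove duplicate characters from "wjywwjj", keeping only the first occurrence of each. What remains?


Input: 'wjywwjj'
Operation: keep first occurrence of each character
Scan: s[0]='w' new -> keep; s[1]='j' new -> keep; s[2]='y' new -> keep; s[3]='w' seen -> skip; s[4]='w' seen -> skip; s[5]='j' seen -> skip; s[6]='j' seen -> skip
Result: wjy


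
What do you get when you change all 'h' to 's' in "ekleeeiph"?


Input string: 'ekleeeiph'
Operation: replace 'h' with 's'
Positions of 'h': 8
After replacement: ekleeeips


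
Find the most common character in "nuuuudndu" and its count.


Input: 'nuuuudndu'
Operation: tally each character
Counts: 'd':2, 'n':2, 'u':5
Maximum: 'u' appears 5 times


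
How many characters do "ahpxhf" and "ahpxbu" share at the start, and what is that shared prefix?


String 1: 'ahpxhf'
String 2: 'ahpxbu'
Compare position by position:
pos 0: 'a' vs 'a' match
pos 1: 'h' vs 'h' match
pos 2: 'p' vs 'p' match
pos 3: 'x' vs 'x' match
pos 4: 'h' vs 'b' differ -> stop
Longest common prefix: "ahpx" (length 4)


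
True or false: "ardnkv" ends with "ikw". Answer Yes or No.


Input string: 'ardnkv'
Suffix to check: 'ikw'
Last 3 characters of input: 'nkv'
Match: False
Result: No


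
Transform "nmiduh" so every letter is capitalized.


Input string: 'nmiduh'
Operation: convert each letter to uppercase
Mapping: 'n'->'N', 'm'->'M', 'i'->'I', 'd'->'D', 'u'->'U', 'h'->'H'
Result: NMIDUH


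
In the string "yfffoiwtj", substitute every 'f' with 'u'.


Input string: 'yfffoiwtj'
Operation: replace 'f' with 'u'
Positions of 'f': 1, 2, 3
After replacement: yuuuoiwtj


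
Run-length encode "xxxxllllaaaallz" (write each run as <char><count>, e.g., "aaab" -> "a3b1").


Input: 'xxxxllllaaaallz'
Operation: identify consecutive runs
Runs: 'xxxx' -> x4, 'llll' -> l4, 'aaaa' -> a4, 'll' -> l2, 'z' -> z1
Encoded: x4l4a4l2z1


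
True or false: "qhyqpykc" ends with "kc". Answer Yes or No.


Input string: 'qhyqpykc'
Suffix to check: 'kc'
Last 2 characters of input: 'kc'
Match: True
Result: Yes


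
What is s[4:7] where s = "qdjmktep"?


Input string: 'qdjmktep'
Operation: slice [4:7]
Extract characters: s[4]='k', s[5]='t', s[6]='e'
Result: kte


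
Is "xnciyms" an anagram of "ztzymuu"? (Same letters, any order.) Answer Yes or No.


String 1: 'ztzymuu' -> sorted: 'mtuuyzz'
String 2: 'xnciyms' -> sorted: 'cimnsxy'
Compare sorted forms: 'mtuuyzz' != 'cimnsxy'
Anagram: No


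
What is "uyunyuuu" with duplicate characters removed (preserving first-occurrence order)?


Input: 'uyunyuuu'
Operation: keep first occurrence of each character
Scan: s[0]='u' new -> keep; s[1]='y' new -> keep; s[2]='u' seen -> skip; s[3]='n' new -> keep; s[4]='y' seen -> skip; s[5]='u' seen -> skip; s[6]='u' seen -> skip; s[7]='u' seen -> skip
Result: uyn


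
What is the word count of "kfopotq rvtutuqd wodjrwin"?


Input string: 'kfopotq rvtutuqd wodjrwin'
Operation: split by spaces
Words found: 'kfopotq', 'rvtutuqd', 'wodjrwin'
Word count: 3


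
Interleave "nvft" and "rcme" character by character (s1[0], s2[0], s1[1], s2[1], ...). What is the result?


String 1: 'nvft'
String 2: 'rcme'
Operation: alternate characters
Pairs: 'n'+'r', 'v'+'c', 'f'+'m', 't'+'e'
Result: nrvcfmte


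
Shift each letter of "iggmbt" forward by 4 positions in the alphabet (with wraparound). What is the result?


Input: 'iggmbt', shift = 4
Operation: for each letter, (position + 4) mod 26
Mapping: 'i'(8+4=12)->'m', 'g'(6+4=10)->'k', 'g'(6+4=10)->'k', 'm'(12+4=16)->'q', 'b'(1+4=5)->'f', 't'(19+4=23)->'x'
Result: mkkqfx


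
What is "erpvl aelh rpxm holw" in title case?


Input string: 'erpvl aelh rpxm holw'
Operation: capitalize first letter of each word
Word transformations: 'erpvl'->'Erpvl', 'aelh'->'Aelh', 'rpxm'->'Rpxm', 'holw'->'Holw'
Result: Erpvl Aelh Rpxm Holw


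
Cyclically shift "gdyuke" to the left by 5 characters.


Input: 'gdyuke', shift = 5
Operation: split at index 5 and swap parts
Front part s[0:5] = 'gdyuk'
Back part s[5:] = 'e'
Rotated = back + front = 'e' + 'gdyuk'
Result: egdyuk


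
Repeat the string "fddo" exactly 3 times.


Input string: 'fddo'
Operation: repeat 3 times
Concatenation: 'fddo' + 'fddo' + 'fddo'
Result: fddofddofddo


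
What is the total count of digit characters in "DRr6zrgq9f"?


Input string: 'DRr6zrgq9f'
Operation: count digit characters (0-9)
Scan: 'D', 'R', 'r', '6'(digit), 'z', 'r', 'g', 'q', '9'(digit), 'f'
Digits found: 2
Result: 2


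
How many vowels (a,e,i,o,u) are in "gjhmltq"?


Input string: 'gjhmltq'
Operation: count vowels (a, e, i, o, u)
Scan: s[0]='g', s[1]='j', s[2]='h', s[3]='m', s[4]='l', s[5]='t', s[6]='q'
Vowels found: 0
Result: 0


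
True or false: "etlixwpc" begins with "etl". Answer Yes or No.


Input string: 'etlixwpc'
Prefix to check: 'etl'
First 3 characters of input: 'etl'
Match: True
Result: Yes


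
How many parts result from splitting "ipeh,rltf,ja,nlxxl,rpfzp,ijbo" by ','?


Input string: 'ipeh,rltf,ja,nlxxl,rpfzp,ijbo'
Delimiter: ','
Split result: 'ipeh', 'rltf', 'ja', 'nlxxl', 'rpfzp', 'ijbo'
Number of parts: 6


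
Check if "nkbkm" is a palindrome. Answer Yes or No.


Input string: 'nkbkm'
Reversed: 'mkbkn'
Compare pairs: s[0]='n' vs s[4]='m' (mismatch), s[1]='k' vs s[3]='k' (match)
Palindrome: No


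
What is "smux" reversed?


Input string: 'smux'
Operation: reverse character order
Original order: 's' -> 'm' -> 'u' -> 'x'
Reversed order: 'x' -> 'u' -> 'm' -> 's'
Result: xums


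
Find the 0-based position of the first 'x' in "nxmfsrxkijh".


Input string: 'nxmfsrxkijh'
Target: 'x'
Scanning left to right: s[0]='n', s[1]='x'
First match at index: 1


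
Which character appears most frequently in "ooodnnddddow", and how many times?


Input: 'ooodnnddddow'
Operation: tally each character
Counts: 'd':5, 'n':2, 'o':4, 'w':1
Maximum: 'd' appears 5 times


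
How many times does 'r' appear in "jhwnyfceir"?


Input string: 'jhwnyfceir'
Target character: 'r'
Scan each position: s[9]='r'
Matches found at indices: 9
Total: 1


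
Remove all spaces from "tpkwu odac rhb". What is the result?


Input string: 'tpkwu odac rhb'
Operation: remove all spaces
Words: 'tpkwu', 'odac', 'rhb'
Join without spaces: tpkwuodacrhb


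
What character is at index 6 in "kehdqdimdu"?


Input string: 'kehdqdimdu'
Operation: get character at index 6
Index mapping: s[0]='k', s[1]='e', s[2]='h', s[3]='d', s[4]='q', s[5]='d', s[6]='i'
Result: 'i'


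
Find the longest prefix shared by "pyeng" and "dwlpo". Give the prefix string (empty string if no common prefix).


String 1: 'pyeng'
String 2: 'dwlpo'
Compare position by position:
pos 0: 'p' vs 'd' differ -> stop
Longest common prefix: "" (length 0)


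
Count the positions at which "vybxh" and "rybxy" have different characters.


String 1: 'vybxh'
String 2: 'rybxy'
Compare each position: pos 0: 'v'!='r', pos 1: 'y'=='y', pos 2: 'b'=='b', pos 3: 'x'=='x', pos 4: 'h'!='y'
Differing positions: 2
Hamming distance: 2


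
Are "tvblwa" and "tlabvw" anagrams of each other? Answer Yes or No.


String 1: 'tvblwa' -> sorted: 'abltvw'
String 2: 'tlabvw' -> sorted: 'abltvw'
Compare sorted forms: 'abltvw' == 'abltvw'
Anagram: Yes


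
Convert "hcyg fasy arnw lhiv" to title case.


Input string: 'hcyg fasy arnw lhiv'
Operation: capitalize first letter of each word
Word transformations: 'hcyg'->'Hcyg', 'fasy'->'Fasy', 'arnw'->'Arnw', 'lhiv'->'Lhiv'
Result: Hcyg Fasy Arnw Lhiv


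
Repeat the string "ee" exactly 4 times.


Input string: 'ee'
Operation: repeat 4 times
Concatenation: 'ee' + 'ee' + 'ee' + 'ee'
Result: eeeeeeee


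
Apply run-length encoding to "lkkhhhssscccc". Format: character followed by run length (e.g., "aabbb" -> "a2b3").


Input: 'lkkhhhssscccc'
Operation: identify consecutive runs
Runs: 'l' -> l1, 'kk' -> k2, 'hhh' -> h3, 'sss' -> s3, 'cccc' -> c4
Encoded: l1k2h3s3c4


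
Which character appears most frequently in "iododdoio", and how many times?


Input: 'iododdoio'
Operation: tally each character
Counts: 'd':3, 'i':2, 'o':4
Maximum: 'o' appears 4 times


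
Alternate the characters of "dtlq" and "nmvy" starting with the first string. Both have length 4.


String 1: 'dtlq'
String 2: 'nmvy'
Operation: alternate characters
Pairs: 'd'+'n', 't'+'m', 'l'+'v', 'q'+'y'
Result: dntmlvqy


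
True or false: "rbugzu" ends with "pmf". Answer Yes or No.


Input string: 'rbugzu'
Suffix to check: 'pmf'
Last 3 characters of input: 'gzu'
Match: False
Result: No


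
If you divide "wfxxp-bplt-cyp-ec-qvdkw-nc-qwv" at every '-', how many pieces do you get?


Input string: 'wfxxp-bplt-cyp-ec-qvdkw-nc-qwv'
Delimiter: '-'
Split result: 'wfxxp', 'bplt', 'cyp', 'ec', 'qvdkw', 'nc', 'qwv'
Number of parts: 7


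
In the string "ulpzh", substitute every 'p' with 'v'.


Input string: 'ulpzh'
Operation: replace 'p' with 'v'
Positions of 'p': 2
After replacement: ulvzh


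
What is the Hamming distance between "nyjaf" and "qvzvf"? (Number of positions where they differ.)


String 1: 'nyjaf'
String 2: 'qvzvf'
Compare each position: pos 0: 'n'!='q', pos 1: 'y'!='v', pos 2: 'j'!='z', pos 3: 'a'!='v', pos 4: 'f'=='f'
Differing positions: 4
Hamming distance: 4


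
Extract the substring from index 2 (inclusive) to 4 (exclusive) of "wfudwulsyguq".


Input string: 'wfudwulsyguq'
Operation: slice [2:4]
Extract characters: s[2]='u', s[3]='d'
Result: ud


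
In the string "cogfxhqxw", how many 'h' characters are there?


Input string: 'cogfxhqxw'
Target character: 'h'
Scan each position: s[5]='h'
Matches found at indices: 5
Total: 1


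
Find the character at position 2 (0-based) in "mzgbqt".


Input string: 'mzgbqt'
Operation: get character at index 2
Index mapping: s[0]='m', s[1]='z', s[2]='g'
Result: 'g'


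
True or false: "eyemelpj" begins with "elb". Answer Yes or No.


Input string: 'eyemelpj'
Prefix to check: 'elb'
First 3 characters of input: 'eye'
Match: False
Result: No


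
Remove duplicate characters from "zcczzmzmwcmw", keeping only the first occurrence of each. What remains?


Input: 'zcczzmzmwcmw'
Operation: keep first occurrence of each character
Scan: s[0]='z' new -> keep; s[1]='c' new -> keep; s[2]='c' seen -> skip; s[3]='z' seen -> skip; s[4]='z' seen -> skip; s[5]='m' new -> keep; s[6]='z' seen -> skip; s[7]='m' seen -> skip; s[8]='w' new -> keep; s[9]='c' seen -> skip; s[10]='m' seen -> skip; s[11]='w' seen -> skip
Result: zcmw


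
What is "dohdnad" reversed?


Input string: 'dohdnad'
Operation: reverse character order
Original order: 'd' -> 'o' -> 'h' -> 'd' -> 'n' -> 'a' -> 'd'
Reversed order: 'd' -> 'a' -> 'n' -> 'd' -> 'h' -> 'o' -> 'd'
Result: dandhod


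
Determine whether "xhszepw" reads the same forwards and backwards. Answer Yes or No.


Input string: 'xhszepw'
Reversed: 'wpezshx'
Compare pairs: s[0]='x' vs s[6]='w' (mismatch), s[1]='h' vs s[5]='p' (mismatch), s[2]='s' vs s[4]='e' (mismatch)
Palindrome: No


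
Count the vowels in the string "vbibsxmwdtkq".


Input string: 'vbibsxmwdtkq'
Operation: count vowels (a, e, i, o, u)
Scan: s[0]='v', s[1]='b', s[2]='i' (vowel), s[3]='b', s[4]='s', s[5]='x', s[6]='m', s[7]='w', s[8]='d', s[9]='t', s[10]='k', s[11]='q'
Vowels found: 1
Result: 1


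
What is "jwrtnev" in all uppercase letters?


Input string: 'jwrtnev'
Operation: convert each letter to uppercase
Mapping: 'j'->'J', 'w'->'W', 'r'->'R', 't'->'T', 'n'->'N', 'e'->'E', 'v'->'V'
Result: JWRTNEV


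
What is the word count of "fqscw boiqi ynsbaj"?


Input string: 'fqscw boiqi ynsbaj'
Operation: split by spaces
Words found: 'fqscw', 'boiqi', 'ynsbaj'
Word count: 3


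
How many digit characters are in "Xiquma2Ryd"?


Input string: 'Xiquma2Ryd'
Operation: count digit characters (0-9)
Scan: 'X', 'i', 'q', 'u', 'm', 'a', '2'(digit), 'R', 'y', 'd'
Digits found: 1
Result: 1


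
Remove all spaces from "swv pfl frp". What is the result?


Input string: 'swv pfl frp'
Operation: remove all spaces
Words: 'swv', 'pfl', 'frp'
Join without spaces: swvpflfrp


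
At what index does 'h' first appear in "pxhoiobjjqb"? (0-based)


Input string: 'pxhoiobjjqb'
Target: 'h'
Scanning left to right: s[0]='p', s[1]='x', s[2]='h'
First match at index: 2


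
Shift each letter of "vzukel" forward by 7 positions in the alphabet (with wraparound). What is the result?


Input: 'vzukel', shift = 7
Operation: for each letter, (position + 7) mod 26
Mapping: 'v'(21+7=28, 28 mod 26=2)->'c', 'z'(25+7=32, 32 mod 26=6)->'g', 'u'(20+7=27, 27 mod 26=1)->'b', 'k'(10+7=17)->'r', 'e'(4+7=11)->'l', 'l'(11+7=18)->'s'
Result: cgbrls


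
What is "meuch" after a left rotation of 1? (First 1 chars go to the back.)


Input: 'meuch', shift = 1
Operation: split at index 1 and swap parts
Front part s[0:1] = 'm'
Back part s[1:] = 'euch'
Rotated = back + front = 'euch' + 'm'
Result: euchm


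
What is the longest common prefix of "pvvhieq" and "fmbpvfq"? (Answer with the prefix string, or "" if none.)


String 1: 'pvvhieq'
String 2: 'fmbpvfq'
Compare position by position:
pos 0: 'p' vs 'f' differ -> stop
Longest common prefix: "" (length 0)


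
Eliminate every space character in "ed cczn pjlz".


Input string: 'ed cczn pjlz'
Operation: remove all spaces
Words: 'ed', 'cczn', 'pjlz'
Join without spaces: edccznpjlz


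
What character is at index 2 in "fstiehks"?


Input string: 'fstiehks'
Operation: get character at index 2
Index mapping: s[0]='f', s[1]='s', s[2]='t'
Result: 't'


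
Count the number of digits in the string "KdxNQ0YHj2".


Input string: 'KdxNQ0YHj2'
Operation: count digit characters (0-9)
Scan: 'K', 'd', 'x', 'N', 'Q', '0'(digit), 'Y', 'H', 'j', '2'(digit)
Digits found: 2
Result: 2


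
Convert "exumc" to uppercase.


Input string: 'exumc'
Operation: convert each letter to uppercase
Mapping: 'e'->'E', 'x'->'X', 'u'->'U', 'm'->'M', 'c'->'C'
Result: EXUMC


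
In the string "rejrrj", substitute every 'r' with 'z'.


Input string: 'rejrrj'
Operation: replace 'r' with 'z'
Positions of 'r': 0, 3, 4
After replacement: zejzzj


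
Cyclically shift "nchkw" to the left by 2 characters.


Input: 'nchkw', shift = 2
Operation: split at index 2 and swap parts
Front part s[0:2] = 'nc'
Back part s[2:] = 'hkw'
Rotated = back + front = 'hkw' + 'nc'
Result: hkwnc


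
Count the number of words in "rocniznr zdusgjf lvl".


Input string: 'rocniznr zdusgjf lvl'
Operation: split by spaces
Words found: 'rocniznr', 'zdusgjf', 'lvl'
Word count: 3


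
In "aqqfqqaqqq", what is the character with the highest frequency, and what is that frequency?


Input: 'aqqfqqaqqq'
Operation: tally each character
Counts: 'a':2, 'f':1, 'q':7
Maximum: 'q' appears 7 times


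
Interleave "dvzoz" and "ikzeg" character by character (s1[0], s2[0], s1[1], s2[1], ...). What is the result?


String 1: 'dvzoz'
String 2: 'ikzeg'
Operation: alternate characters
Pairs: 'd'+'i', 'v'+'k', 'z'+'z', 'o'+'e', 'z'+'g'
Result: divkzzoezg


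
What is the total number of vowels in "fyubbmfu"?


Input string: 'fyubbmfu'
Operation: count vowels (a, e, i, o, u)
Scan: s[0]='f', s[1]='y', s[2]='u' (vowel), s[3]='b', s[4]='b', s[5]='m', s[6]='f', s[7]='u' (vowel)
Vowels found: 2
Result: 2


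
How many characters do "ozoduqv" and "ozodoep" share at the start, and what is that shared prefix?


String 1: 'ozoduqv'
String 2: 'ozodoep'
Compare position by position:
pos 0: 'o' vs 'o' match
pos 1: 'z' vs 'z' match
pos 2: 'o' vs 'o' match
pos 3: 'd' vs 'd' match
pos 4: 'u' vs 'o' differ -> stop
Longest common prefix: "ozod" (length 4)


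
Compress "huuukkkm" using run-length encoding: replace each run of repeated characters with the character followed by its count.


Input: 'huuukkkm'
Operation: identify consecutive runs
Runs: 'h' -> h1, 'uuu' -> u3, 'kkk' -> k3, 'm' -> m1
Encoded: h1u3k3m1


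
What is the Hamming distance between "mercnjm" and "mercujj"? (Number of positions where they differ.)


String 1: 'mercnjm'
String 2: 'mercujj'
Compare each position: pos 0: 'm'=='m', pos 1: 'e'=='e', pos 2: 'r'=='r', pos 3: 'c'=='c', pos 4: 'n'!='u', pos 5: 'j'=='j', pos 6: 'm'!='j'
Differing positions: 2
Hamming distance: 2


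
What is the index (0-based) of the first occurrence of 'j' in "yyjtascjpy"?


Input string: 'yyjtascjpy'
Target: 'j'
Scanning left to right: s[0]='y', s[1]='y', s[2]='j'
First match at index: 2


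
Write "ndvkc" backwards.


Input string: 'ndvkc'
Operation: reverse character order
Original order: 'n' -> 'd' -> 'v' -> 'k' -> 'c'
Reversed order: 'c' -> 'k' -> 'v' -> 'd' -> 'n'
Result: ckvdn


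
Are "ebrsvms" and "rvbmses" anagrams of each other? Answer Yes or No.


String 1: 'ebrsvms' -> sorted: 'bemrssv'
String 2: 'rvbmses' -> sorted: 'bemrssv'
Compare sorted forms: 'bemrssv' == 'bemrssv'
Anagram: Yes


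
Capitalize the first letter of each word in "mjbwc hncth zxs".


Input string: 'mjbwc hncth zxs'
Operation: capitalize first letter of each word
Word transformations: 'mjbwc'->'Mjbwc', 'hncth'->'Hncth', 'zxs'->'Zxs'
Result: Mjbwc Hncth Zxs


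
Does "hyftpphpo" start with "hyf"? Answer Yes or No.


Input string: 'hyftpphpo'
Prefix to check: 'hyf'
First 3 characters of input: 'hyf'
Match: True
Result: Yes


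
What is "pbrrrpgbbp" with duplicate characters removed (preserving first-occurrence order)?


Input: 'pbrrrpgbbp'
Operation: keep first occurrence of each character
Scan: s[0]='p' new -> keep; s[1]='b' new -> keep; s[2]='r' new -> keep; s[3]='r' seen -> skip; s[4]='r' seen -> skip; s[5]='p' seen -> skip; s[6]='g' new -> keep; s[7]='b' seen -> skip; s[8]='b' seen -> skip; s[9]='p' seen -> skip
Result: pbrg


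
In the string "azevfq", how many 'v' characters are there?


Input string: 'azevfq'
Target character: 'v'
Scan each position: s[3]='v'
Matches found at indices: 3
Total: 1


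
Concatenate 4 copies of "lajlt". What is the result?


Input string: 'lajlt'
Operation: repeat 4 times
Concatenation: 'lajlt' + 'lajlt' + 'lajlt' + 'lajlt'
Result: lajltlajltlajltlajlt


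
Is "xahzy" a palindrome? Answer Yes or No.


Input string: 'xahzy'
Reversed: 'yzhax'
Compare pairs: s[0]='x' vs s[4]='y' (mismatch), s[1]='a' vs s[3]='z' (mismatch)
Palindrome: No


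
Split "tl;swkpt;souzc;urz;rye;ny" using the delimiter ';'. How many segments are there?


Input string: 'tl;swkpt;souzc;urz;rye;ny'
Delimiter: ';'
Split result: 'tl', 'swkpt', 'souzc', 'urz', 'rye', 'ny'
Number of parts: 6


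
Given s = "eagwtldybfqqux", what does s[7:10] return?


Input string: 'eagwtldybfqqux'
Operation: slice [7:10]
Extract characters: s[7]='y', s[8]='b', s[9]='f'
Result: ybf


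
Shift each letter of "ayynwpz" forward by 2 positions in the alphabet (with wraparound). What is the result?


Input: 'ayynwpz', shift = 2
Operation: for each letter, (position + 2) mod 26
Mapping: 'a'(0+2=2)->'c', 'y'(24+2=26, 26 mod 26=0)->'a', 'y'(24+2=26, 26 mod 26=0)->'a', 'n'(13+2=15)->'p', 'w'(22+2=24)->'y', 'p'(15+2=17)->'r', 'z'(25+2=27, 27 mod 26=1)->'b'
Result: caapyrb


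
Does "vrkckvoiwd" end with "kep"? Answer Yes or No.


Input string: 'vrkckvoiwd'
Suffix to check: 'kep'
Last 3 characters of input: 'iwd'
Match: False
Result: No


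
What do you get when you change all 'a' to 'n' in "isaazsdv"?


Input string: 'isaazsdv'
Operation: replace 'a' with 'n'
Positions of 'a': 2, 3
After replacement: isnnzsdv


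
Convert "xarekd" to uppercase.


Input string: 'xarekd'
Operation: convert each letter to uppercase
Mapping: 'x'->'X', 'a'->'A', 'r'->'R', 'e'->'E', 'k'->'K', 'd'->'D'
Result: XAREKD


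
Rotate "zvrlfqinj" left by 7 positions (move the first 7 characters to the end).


Input: 'zvrlfqinj', shift = 7
Operation: split at index 7 and swap parts
Front part s[0:7] = 'zvrlfqi'
Back part s[7:] = 'nj'
Rotated = back + front = 'nj' + 'zvrlfqi'
Result: njzvrlfqi


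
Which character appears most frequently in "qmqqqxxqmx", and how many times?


Input: 'qmqqqxxqmx'
Operation: tally each character
Counts: 'm':2, 'q':5, 'x':3
Maximum: 'q' appears 5 times


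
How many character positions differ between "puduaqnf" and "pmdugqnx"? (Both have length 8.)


String 1: 'puduaqnf'
String 2: 'pmdugqnx'
Compare each position: pos 0: 'p'=='p', pos 1: 'u'!='m', pos 2: 'd'=='d', pos 3: 'u'=='u', pos 4: 'a'!='g', pos 5: 'q'=='q', pos 6: 'n'=='n', pos 7: 'f'!='x'
Differing positions: 3
Hamming distance: 3


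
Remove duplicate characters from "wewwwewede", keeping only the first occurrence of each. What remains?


Input: 'wewwwewede'
Operation: keep first occurrence of each character
Scan: s[0]='w' new -> keep; s[1]='e' new -> keep; s[2]='w' seen -> skip; s[3]='w' seen -> skip; s[4]='w' seen -> skip; s[5]='e' seen -> skip; s[6]='w' seen -> skip; s[7]='e' seen -> skip; s[8]='d' new -> keep; s[9]='e' seen -> skip
Result: wed


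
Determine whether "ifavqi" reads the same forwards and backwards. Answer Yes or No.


Input string: 'ifavqi'
Reversed: 'iqvafi'
Compare pairs: s[0]='i' vs s[5]='i' (match), s[1]='f' vs s[4]='q' (mismatch), s[2]='a' vs s[3]='v' (mismatch)
Palindrome: No


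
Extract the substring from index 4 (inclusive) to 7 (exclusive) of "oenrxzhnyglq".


Input string: 'oenrxzhnyglq'
Operation: slice [4:7]
Extract characters: s[4]='x', s[5]='z', s[6]='h'
Result: xzh


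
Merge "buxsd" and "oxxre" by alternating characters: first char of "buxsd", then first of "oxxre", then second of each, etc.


String 1: 'buxsd'
String 2: 'oxxre'
Operation: alternate characters
Pairs: 'b'+'o', 'u'+'x', 'x'+'x', 's'+'r', 'd'+'e'
Result: bouxxxsrde


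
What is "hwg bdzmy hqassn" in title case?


Input string: 'hwg bdzmy hqassn'
Operation: capitalize first letter of each word
Word transformations: 'hwg'->'Hwg', 'bdzmy'->'Bdzmy', 'hqassn'->'Hqassn'
Result: Hwg Bdzmy Hqassn


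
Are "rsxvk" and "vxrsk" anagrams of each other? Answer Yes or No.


String 1: 'rsxvk' -> sorted: 'krsvx'
String 2: 'vxrsk' -> sorted: 'krsvx'
Compare sorted forms: 'krsvx' == 'krsvx'
Anagram: Yes


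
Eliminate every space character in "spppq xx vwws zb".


Input string: 'spppq xx vwws zb'
Operation: remove all spaces
Words: 'spppq', 'xx', 'vwws', 'zb'
Join without spaces: spppqxxvwwszb


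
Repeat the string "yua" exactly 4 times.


Input string: 'yua'
Operation: repeat 4 times
Concatenation: 'yua' + 'yua' + 'yua' + 'yua'
Result: yuayuayuayua


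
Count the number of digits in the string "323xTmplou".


Input string: '323xTmplou'
Operation: count digit characters (0-9)
Scan: '3'(digit), '2'(digit), '3'(digit), 'x', 'T', 'm', 'p', 'l', 'o', 'u'
Digits found: 3
Result: 3


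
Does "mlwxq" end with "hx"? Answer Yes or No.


Input string: 'mlwxq'
Suffix to check: 'hx'
Last 2 characters of input: 'xq'
Match: False
Result: No


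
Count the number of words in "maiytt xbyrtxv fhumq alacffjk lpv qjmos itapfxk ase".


Input string: 'maiytt xbyrtxv fhumq alacffjk lpv qjmos itapfxk ase'
Operation: split by spaces
Words found: 'maiytt', 'xbyrtxv', 'fhumq', 'alacffjk', 'lpv', 'qjmos', 'itapfxk', 'ase'
Word count: 8


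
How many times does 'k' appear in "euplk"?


Input string: 'euplk'
Target character: 'k'
Scan each position: s[4]='k'
Matches found at indices: 4
Total: 1


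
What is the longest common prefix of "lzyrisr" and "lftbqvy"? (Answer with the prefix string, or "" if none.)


String 1: 'lzyrisr'
String 2: 'lftbqvy'
Compare position by position:
pos 0: 'l' vs 'l' match
pos 1: 'z' vs 'f' differ -> stop
Longest common prefix: "l" (length 1)


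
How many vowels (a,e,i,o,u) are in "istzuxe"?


Input string: 'istzuxe'
Operation: count vowels (a, e, i, o, u)
Scan: s[0]='i' (vowel), s[1]='s', s[2]='t', s[3]='z', s[4]='u' (vowel), s[5]='x', s[6]='e' (vowel)
Vowels found: 3
Result: 3


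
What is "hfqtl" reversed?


Input string: 'hfqtl'
Operation: reverse character order
Original order: 'h' -> 'f' -> 'q' -> 't' -> 'l'
Reversed order: 'l' -> 't' -> 'q' -> 'f' -> 'h'
Result: ltqfh


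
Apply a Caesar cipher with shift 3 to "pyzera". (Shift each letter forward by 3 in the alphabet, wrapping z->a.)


Input: 'pyzera', shift = 3
Operation: for each letter, (position + 3) mod 26
Mapping: 'p'(15+3=18)->'s', 'y'(24+3=27, 27 mod 26=1)->'b', 'z'(25+3=28, 28 mod 26=2)->'c', 'e'(4+3=7)->'h', 'r'(17+3=20)->'u', 'a'(0+3=3)->'d'
Result: sbchud


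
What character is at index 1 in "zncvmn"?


Input string: 'zncvmn'
Operation: get character at index 1
Index mapping: s[0]='z', s[1]='n'
Result: 'n'


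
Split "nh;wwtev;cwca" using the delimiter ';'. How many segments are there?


Input string: 'nh;wwtev;cwca'
Delimiter: ';'
Split result: 'nh', 'wwtev', 'cwca'
Number of parts: 3


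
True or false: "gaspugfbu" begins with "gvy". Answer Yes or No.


Input string: 'gaspugfbu'
Prefix to check: 'gvy'
First 3 characters of input: 'gas'
Match: False
Result: No


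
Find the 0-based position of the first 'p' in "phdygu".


Input string: 'phdygu'
Target: 'p'
Scanning left to right: s[0]='p'
First match at index: 0


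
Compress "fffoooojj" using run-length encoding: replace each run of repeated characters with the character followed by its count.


Input: 'fffoooojj'
Operation: identify consecutive runs
Runs: 'fff' -> f3, 'oooo' -> o4, 'jj' -> j2
Encoded: f3o4j2


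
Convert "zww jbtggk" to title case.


Input string: 'zww jbtggk'
Operation: capitalize first letter of each word
Word transformations: 'zww'->'Zww', 'jbtggk'->'Jbtggk'
Result: Zww Jbtggk


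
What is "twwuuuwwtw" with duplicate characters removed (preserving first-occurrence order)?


Input: 'twwuuuwwtw'
Operation: keep first occurrence of each character
Scan: s[0]='t' new -> keep; s[1]='w' new -> keep; s[2]='w' seen -> skip; s[3]='u' new -> keep; s[4]='u' seen -> skip; s[5]='u' seen -> skip; s[6]='w' seen -> skip; s[7]='w' seen -> skip; s[8]='t' seen -> skip; s[9]='w' seen -> skip
Result: twu


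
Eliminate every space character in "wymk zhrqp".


Input string: 'wymk zhrqp'
Operation: remove all spaces
Words: 'wymk', 'zhrqp'
Join without spaces: wymkzhrqp


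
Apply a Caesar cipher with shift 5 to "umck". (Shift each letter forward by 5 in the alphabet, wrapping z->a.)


Input: 'umck', shift = 5
Operation: for each letter, (position + 5) mod 26
Mapping: 'u'(20+5=25)->'z', 'm'(12+5=17)->'r', 'c'(2+5=7)->'h', 'k'(10+5=15)->'p'
Result: zrhp


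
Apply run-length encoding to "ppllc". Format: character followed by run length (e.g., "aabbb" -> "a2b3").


Input: 'ppllc'
Operation: identify consecutive runs
Runs: 'pp' -> p2, 'll' -> l2, 'c' -> c1
Encoded: p2l2c1


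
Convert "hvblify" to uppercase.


Input string: 'hvblify'
Operation: convert each letter to uppercase
Mapping: 'h'->'H', 'v'->'V', 'b'->'B', 'l'->'L', 'i'->'I', 'f'->'F', 'y'->'Y'
Result: HVBLIFY


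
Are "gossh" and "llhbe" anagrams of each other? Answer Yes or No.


String 1: 'gossh' -> sorted: 'ghoss'
String 2: 'llhbe' -> sorted: 'behll'
Compare sorted forms: 'ghoss' != 'behll'
Anagram: No


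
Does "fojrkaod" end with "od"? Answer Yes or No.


Input string: 'fojrkaod'
Suffix to check: 'od'
Last 2 characters of input: 'od'
Match: True
Result: Yes


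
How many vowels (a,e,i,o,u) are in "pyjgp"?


Input string: 'pyjgp'
Operation: count vowels (a, e, i, o, u)
Scan: s[0]='p', s[1]='y', s[2]='j', s[3]='g', s[4]='p'
Vowels found: 0
Result: 0
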